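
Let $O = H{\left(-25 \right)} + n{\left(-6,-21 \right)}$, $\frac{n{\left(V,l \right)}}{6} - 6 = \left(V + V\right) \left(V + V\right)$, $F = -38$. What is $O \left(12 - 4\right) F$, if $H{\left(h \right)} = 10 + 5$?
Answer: $-278160$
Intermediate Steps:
$H{\left(h \right)} = 15$
$n{\left(V,l \right)} = 36 + 24 V^{2}$ ($n{\left(V,l \right)} = 36 + 6 \left(V + V\right) \left(V + V\right) = 36 + 6 \cdot 2 V 2 V = 36 + 6 \cdot 4 V^{2} = 36 + 24 V^{2}$)
$O = 915$ ($O = 15 + \left(36 + 24 \left(-6\right)^{2}\right) = 15 + \left(36 + 24 \cdot 36\right) = 15 + \left(36 + 864\right) = 15 + 900 = 915$)
$O \left(12 - 4\right) F = 915 \left(12 - 4\right) \left(-38\right) = 915 \cdot 8 \left(-38\right) = 915 \left(-304\right) = -278160$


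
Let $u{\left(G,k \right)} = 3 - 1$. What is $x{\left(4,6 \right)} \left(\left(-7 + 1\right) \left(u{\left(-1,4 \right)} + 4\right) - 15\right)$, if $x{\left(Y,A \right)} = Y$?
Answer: $-204$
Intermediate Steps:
$u{\left(G,k \right)} = 2$ ($u{\left(G,k \right)} = 3 - 1 = 2$)
$x{\left(4,6 \right)} \left(\left(-7 + 1\right) \left(u{\left(-1,4 \right)} + 4\right) - 15\right) = 4 \left(\left(-7 + 1\right) \left(2 + 4\right) - 15\right) = 4 \left(\left(-6\right) 6 - 15\right) = 4 \left(-36 - 15\right) = 4 \left(-51\right) = -204$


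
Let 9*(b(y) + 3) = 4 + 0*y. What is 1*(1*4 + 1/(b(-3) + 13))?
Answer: 385/94 ≈ 4.0957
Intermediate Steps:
b(y) = -23/9 (b(y) = -3 + (4 + 0*y)/9 = -3 + (4 + 0)/9 = -3 + (⅑)*4 = -3 + 4/9 = -23/9)
1*(1*4 + 1/(b(-3) + 13)) = 1*(1*4 + 1/(-23/9 + 13)) = 1*(4 + 1/(94/9)) = 1*(4 + 9/94) = 1*(385/94) = 385/94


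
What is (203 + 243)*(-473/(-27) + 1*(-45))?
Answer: -330932/27 ≈ -12257.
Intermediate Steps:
(203 + 243)*(-473/(-27) + 1*(-45)) = 446*(-473*(-1/27) - 45) = 446*(473/27 - 45) = 446*(-742/27) = -330932/27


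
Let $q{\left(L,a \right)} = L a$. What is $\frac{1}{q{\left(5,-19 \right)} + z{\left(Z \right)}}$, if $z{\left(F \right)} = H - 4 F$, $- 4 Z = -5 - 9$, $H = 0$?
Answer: $- \frac{1}{109} \approx -0.0091743$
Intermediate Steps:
$Z = \frac{7}{2}$ ($Z = - \frac{-5 - 9}{4} = \left(- \frac{1}{4}\right) \left(-14\right) = \frac{7}{2} \approx 3.5$)
$z{\left(F \right)} = - 4 F$ ($z{\left(F \right)} = 0 - 4 F = - 4 F$)
$\frac{1}{q{\left(5,-19 \right)} + z{\left(Z \right)}} = \frac{1}{5 \left(-19\right) - 14} = \frac{1}{-95 - 14} = \frac{1}{-109} = - \frac{1}{109}$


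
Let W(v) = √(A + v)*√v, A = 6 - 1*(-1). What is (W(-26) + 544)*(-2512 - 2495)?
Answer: -2723808 + 5007*√494 ≈ -2.6125e+6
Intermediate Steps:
A = 7 (A = 6 + 1 = 7)
W(v) = √v*√(7 + v) (W(v) = √(7 + v)*√v = √v*√(7 + v))
(W(-26) + 544)*(-2512 - 2495) = (√(-26)*√(7 - 26) + 544)*(-2512 - 2495) = ((I*√26)*√(-19) + 544)*(-5007) = ((I*√26)*(I*√19) + 544)*(-5007) = (-√494 + 544)*(-5007) = (544 - √494)*(-5007) = -2723808 + 5007*√494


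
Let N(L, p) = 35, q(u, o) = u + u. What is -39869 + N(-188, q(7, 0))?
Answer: -39834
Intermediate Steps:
q(u, o) = 2*u
-39869 + N(-188, q(7, 0)) = -39869 + 35 = -39834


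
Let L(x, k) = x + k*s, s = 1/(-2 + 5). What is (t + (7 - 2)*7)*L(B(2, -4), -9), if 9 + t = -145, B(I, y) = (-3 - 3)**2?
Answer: -3927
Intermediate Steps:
s = 1/3 ≈ 0.33333
B(I, y) = 36 (B(I, y) = (-6)**2 = 36)
t = -154 (t = -9 - 145 = -154)
L(x, k) = x + k/3 (L(x, k) = x + k*(1/3) = x + k/3)
(t + (7 - 2)*7)*L(B(2, -4), -9) = (-154 + (7 - 2)*7)*(36 + (1/3)*(-9)) = (-154 + 5*7)*(36 - 3) = (-154 + 35)*33 = -119*33 = -3927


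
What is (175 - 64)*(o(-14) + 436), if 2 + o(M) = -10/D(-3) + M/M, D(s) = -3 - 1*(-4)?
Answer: 47175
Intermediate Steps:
D(s) = 1 (D(s) = -3 + 4 = 1)
o(M) = -11 (o(M) = -2 + (-10/1 + M/M) = -2 + (-10*1 + 1) = -2 + (-10 + 1) = -2 - 9 = -11)
(175 - 64)*(o(-14) + 436) = (175 - 64)*(-11 + 436) = 111*425 = 47175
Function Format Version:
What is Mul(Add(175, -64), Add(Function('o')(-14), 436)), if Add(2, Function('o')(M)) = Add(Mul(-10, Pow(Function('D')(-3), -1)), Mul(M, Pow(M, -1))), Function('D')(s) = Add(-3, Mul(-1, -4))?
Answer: 47175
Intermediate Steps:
Function('D')(s) = 1 (Function('D')(s) = Add(-3, 4) = 1)
Function('o')(M) = -11 (Function('o')(M) = Add(-2, Add(Mul(-10, Pow(1, -1)), Mul(M, Pow(M, -1)))) = Add(-2, Add(Mul(-10, 1), 1)) = Add(-2, Add(-10, 1)) = Add(-2, -9) = -11)
Mul(Add(175, -64), Add(Function('o')(-14), 436)) = Mul(Add(175, -64), Add(-11, 436)) = Mul(111, 425) = 47175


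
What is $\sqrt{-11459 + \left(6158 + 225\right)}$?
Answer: $6 i \sqrt{141} \approx 71.246 i$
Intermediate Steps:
$\sqrt{-11459 + \left(6158 + 225\right)} = \sqrt{-11459 + 6383} = \sqrt{-5076} = 6 i \sqrt{141}$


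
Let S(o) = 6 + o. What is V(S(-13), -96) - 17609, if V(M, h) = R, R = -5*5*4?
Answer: -17709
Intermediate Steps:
R = -100 (R = -25*4 = -100)
V(M, h) = -100
V(S(-13), -96) - 17609 = -100 - 17609 = -17709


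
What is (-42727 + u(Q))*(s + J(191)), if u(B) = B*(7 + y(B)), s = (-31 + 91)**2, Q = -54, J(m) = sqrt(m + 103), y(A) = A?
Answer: -144680400 - 281323*sqrt(6) ≈ -1.4537e+8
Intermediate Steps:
J(m) = sqrt(103 + m)
s = 3600 (s = 60**2 = 3600)
u(B) = B*(7 + B)
(-42727 + u(Q))*(s + J(191)) = (-42727 - 54*(7 - 54))*(3600 + sqrt(103 + 191)) = (-42727 - 54*(-47))*(3600 + sqrt(294)) = (-42727 + 2538)*(3600 + 7*sqrt(6)) = -40189*(3600 + 7*sqrt(6)) = -144680400 - 281323*sqrt(6)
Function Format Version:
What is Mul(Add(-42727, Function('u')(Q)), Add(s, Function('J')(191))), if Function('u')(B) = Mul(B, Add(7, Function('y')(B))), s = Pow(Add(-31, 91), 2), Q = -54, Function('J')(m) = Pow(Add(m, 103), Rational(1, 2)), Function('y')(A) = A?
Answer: Add(-144680400, Mul(-281323, Pow(6, Rational(1, 2)))) ≈ -1.4537e+8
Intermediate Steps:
Function('J')(m) = Pow(Add(103, m), Rational(1, 2))
s = 3600 (s = Pow(60, 2) = 3600)
Function('u')(B) = Mul(B, Add(7, B))
Mul(Add(-42727, Function('u')(Q)), Add(s, Function('J')(191))) = Mul(Add(-42727, Mul(-54, Add(7, -54))), Add(3600, Pow(Add(103, 191), Rational(1, 2)))) = Mul(Add(-42727, Mul(-54, -47)), Add(3600, Pow(294, Rational(1, 2)))) = Mul(Add(-42727, 2538), Add(3600, Mul(7, Pow(6, Rational(1, 2))))) = Mul(-40189, Add(3600, Mul(7, Pow(6, Rational(1, 2))))) = Add(-144680400, Mul(-281323, Pow(6, Rational(1, 2))))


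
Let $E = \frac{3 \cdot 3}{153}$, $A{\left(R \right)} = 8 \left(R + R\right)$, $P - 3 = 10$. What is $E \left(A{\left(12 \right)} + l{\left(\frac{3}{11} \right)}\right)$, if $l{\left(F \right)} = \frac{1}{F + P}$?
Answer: $\frac{28043}{2482} \approx 11.299$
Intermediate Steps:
$P = 13$ ($P = 3 + 10 = 13$)
$A{\left(R \right)} = 16 R$ ($A{\left(R \right)} = 8 \cdot 2 R = 16 R$)
$l{\left(F \right)} = \frac{1}{13 + F}$ ($l{\left(F \right)} = \frac{1}{F + 13} = \frac{1}{13 + F}$)
$E = \frac{1}{17}$ ($E = 9 \cdot \frac{1}{153} = \frac{1}{17} \approx 0.058824$)
$E \left(A{\left(12 \right)} + l{\left(\frac{3}{11} \right)}\right) = \frac{16 \cdot 12 + \frac{1}{13 + \frac{3}{11}}}{17} = \frac{192 + \frac{1}{13 + 3 \cdot \frac{1}{11}}}{17} = \frac{192 + \frac{1}{13 + \frac{3}{11}}}{17} = \frac{192 + \frac{1}{\frac{146}{11}}}{17} = \frac{192 + \frac{11}{146}}{17} = \frac{1}{17} \cdot \frac{28043}{146} = \frac{28043}{2482}$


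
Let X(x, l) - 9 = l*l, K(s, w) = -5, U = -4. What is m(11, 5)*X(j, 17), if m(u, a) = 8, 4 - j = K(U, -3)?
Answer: 2384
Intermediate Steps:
j = 9 (j = 4 - 1*(-5) = 4 + 5 = 9)
X(x, l) = 9 + l² (X(x, l) = 9 + l*l = 9 + l²)
m(11, 5)*X(j, 17) = 8*(9 + 17²) = 8*(9 + 289) = 8*298 = 2384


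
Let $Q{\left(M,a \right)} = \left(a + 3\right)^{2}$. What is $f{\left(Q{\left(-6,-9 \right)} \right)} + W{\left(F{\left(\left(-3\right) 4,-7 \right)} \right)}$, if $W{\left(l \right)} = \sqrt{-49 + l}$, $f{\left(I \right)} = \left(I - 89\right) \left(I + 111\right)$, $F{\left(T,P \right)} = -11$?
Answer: $-7791 + 2 i \sqrt{15} \approx -7791.0 + 7.746 i$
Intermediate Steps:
$Q{\left(M,a \right)} = \left(3 + a\right)^{2}$
$f{\left(I \right)} = \left(-89 + I\right) \left(111 + I\right)$
$f{\left(Q{\left(-6,-9 \right)} \right)} + W{\left(F{\left(\left(-3\right) 4,-7 \right)} \right)} = \left(-9879 + \left(\left(3 - 9\right)^{2}\right)^{2} + 22 \left(3 - 9\right)^{2}\right) + \sqrt{-49 - 11} = \left(-9879 + \left(\left(-6\right)^{2}\right)^{2} + 22 \left(-6\right)^{2}\right) + \sqrt{-60} = \left(-9879 + 36^{2} + 22 \cdot 36\right) + 2 i \sqrt{15} = \left(-9879 + 1296 + 792\right) + 2 i \sqrt{15} = -7791 + 2 i \sqrt{15}$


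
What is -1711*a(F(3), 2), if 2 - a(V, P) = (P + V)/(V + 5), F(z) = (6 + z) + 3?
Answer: -34220/17 ≈ -2012.9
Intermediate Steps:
F(z) = 9 + z
a(V, P) = 2 - (P + V)/(5 + V) (a(V, P) = 2 - (P + V)/(V + 5) = 2 - (P + V)/(5 + V))
-1711*a(F(3), 2) = -1711*(10 + (9 + 3) - 1*2)/(5 + (9 + 3)) = -1711*(10 + 12 - 2)/(5 + 12) = -1711*20/17 = -34220/17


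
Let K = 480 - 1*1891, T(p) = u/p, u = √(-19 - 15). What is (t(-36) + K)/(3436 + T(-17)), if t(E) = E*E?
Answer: -3358690/100351817 - 115*I*√34/200703634 ≈ -0.033469 - 3.341e-6*I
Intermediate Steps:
u = I*√34 (u = √(-34) = I*√34 ≈ 5.8309*I)
T(p) = I*√34/p (T(p) = (I*√34)/p = I*√34/p)
K = -1411 (K = 480 - 1891 = -1411)
t(E) = E²
(t(-36) + K)/(3436 + T(-17)) = ((-36)² - 1411)/(3436 + I*√34/(-17)) = (1296 - 1411)/(3436 + I*√34*(-1/17)) = -115/(3436 - I*√34/17)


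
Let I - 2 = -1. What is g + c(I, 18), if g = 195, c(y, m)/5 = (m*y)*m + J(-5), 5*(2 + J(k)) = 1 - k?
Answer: 1811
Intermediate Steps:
I = 1 (I = 2 - 1 = 1)
J(k) = -9/5 - k/5 (J(k) = -2 + (1 - k)/5 = -2 + (⅕ - k/5) = -9/5 - k/5)
c(y, m) = -4 + 5*y*m² (c(y, m) = 5*((m*y)*m + (-9/5 - ⅕*(-5))) = 5*(y*m² + (-9/5 + 1)) = 5*(y*m² - ⅘) = 5*(-⅘ + y*m²) = -4 + 5*y*m²)
g + c(I, 18) = 195 + (-4 + 5*1*18²) = 195 + (-4 + 5*1*324) = 195 + (-4 + 1620) = 195 + 1616 = 1811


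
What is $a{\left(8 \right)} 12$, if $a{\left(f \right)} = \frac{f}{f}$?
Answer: $12$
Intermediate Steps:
$a{\left(f \right)} = 1$
$a{\left(8 \right)} 12 = 1 \cdot 12 = 12$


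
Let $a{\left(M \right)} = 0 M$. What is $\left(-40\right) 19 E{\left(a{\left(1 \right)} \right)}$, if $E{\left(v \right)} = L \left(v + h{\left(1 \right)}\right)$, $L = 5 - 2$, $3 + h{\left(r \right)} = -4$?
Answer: $15960$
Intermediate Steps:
$a{\left(M \right)} = 0$
$h{\left(r \right)} = -7$ ($h{\left(r \right)} = -3 - 4 = -7$)
$L = 3$
$E{\left(v \right)} = -21 + 3 v$ ($E{\left(v \right)} = 3 \left(v - 7\right) = 3 \left(-7 + v\right) = -21 + 3 v$)
$\left(-40\right) 19 E{\left(a{\left(1 \right)} \right)} = \left(-40\right) 19 \left(-21 + 3 \cdot 0\right) = - 760 \left(-21 + 0\right) = \left(-760\right) \left(-21\right) = 15960$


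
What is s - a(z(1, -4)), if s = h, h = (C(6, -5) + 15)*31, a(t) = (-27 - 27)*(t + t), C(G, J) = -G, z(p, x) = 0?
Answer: 279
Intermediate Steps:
a(t) = -108*t
h = 279 (h = (-1*6 + 15)*31 = (-6 + 15)*31 = 9*31 = 279)
s = 279
s - a(z(1, -4)) = 279 - (-108)*0 = 279 - 1*0 = 279 + 0 = 279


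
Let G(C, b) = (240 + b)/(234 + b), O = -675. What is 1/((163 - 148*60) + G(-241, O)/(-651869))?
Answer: -95824743/835304284876 ≈ -0.00011472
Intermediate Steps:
G(C, b) = (240 + b)/(234 + b)
1/((163 - 148*60) + G(-241, O)/(-651869)) = 1/((163 - 148*60) + ((240 - 675)/(234 - 675))/(-651869)) = 1/((163 - 8880) + (-435/(-441))*(-1/651869)) = 1/(-8717 - 1/441*(-435)*(-1/651869)) = 1/(-8717 + (145/147)*(-1/651869)) = 1/(-8717 - 145/95824743) = 1/(-835304284876/95824743) = -95824743/835304284876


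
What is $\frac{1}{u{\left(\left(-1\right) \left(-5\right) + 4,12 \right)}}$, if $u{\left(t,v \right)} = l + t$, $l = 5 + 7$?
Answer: $\frac{1}{21} \approx 0.047619$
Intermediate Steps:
$l = 12$
$u{\left(t,v \right)} = 12 + t$
$\frac{1}{u{\left(\left(-1\right) \left(-5\right) + 4,12 \right)}} = \frac{1}{12 + \left(\left(-1\right) \left(-5\right) + 4\right)} = \frac{1}{12 + \left(5 + 4\right)} = \frac{1}{12 + 9} = \frac{1}{21}$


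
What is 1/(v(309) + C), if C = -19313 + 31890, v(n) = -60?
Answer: 1/12517 ≈ 7.9891e-5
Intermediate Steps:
C = 12577
1/(v(309) + C) = 1/(-60 + 12577) = 1/12517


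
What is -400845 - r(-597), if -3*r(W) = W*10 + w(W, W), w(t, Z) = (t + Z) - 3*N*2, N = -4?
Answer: -403225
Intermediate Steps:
w(t, Z) = 24 + Z + t (w(t, Z) = (t + Z) - 3*(-4)*2 = (Z + t) + 12*2 = (Z + t) + 24 = 24 + Z + t)
r(W) = -8 - 4*W (r(W) = -(W*10 + (24 + W + W))/3 = -(10*W + (24 + 2*W))/3 = -(24 + 12*W)/3 = -8 - 4*W)
-400845 - r(-597) = -400845 - (-8 - 4*(-597)) = -400845 - (-8 + 2388) = -400845 - 1*2380 = -400845 - 2380 = -403225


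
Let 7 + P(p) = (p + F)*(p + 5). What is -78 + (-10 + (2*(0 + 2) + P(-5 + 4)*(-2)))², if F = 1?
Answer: -14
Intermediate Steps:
P(p) = -7 + (1 + p)*(5 + p) (P(p) = -7 + (p + 1)*(p + 5) = -7 + (1 + p)*(5 + p))
-78 + (-10 + (2*(0 + 2) + P(-5 + 4)*(-2)))² = -78 + (-10 + (2*(0 + 2) + (-2 + (-5 + 4)² + 6*(-5 + 4))*(-2)))² = -78 + (-10 + (2*2 + (-2 + (-1)² + 6*(-1))*(-2)))² = -78 + (-10 + (4 + (-2 + 1 - 6)*(-2)))² = -78 + (-10 + (4 - 7*(-2)))² = -78 + (-10 + (4 + 14))² = -78 + (-10 + 18)² = -78 + 8² = -78 + 64 = -14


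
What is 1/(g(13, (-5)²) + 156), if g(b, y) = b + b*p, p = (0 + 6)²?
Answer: 1/637 ≈ 0.0015699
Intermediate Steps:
p = 36 (p = 6² = 36)
g(b, y) = 37*b (g(b, y) = b + b*36 = b + 36*b = 37*b)
1/(g(13, (-5)²) + 156) = 1/(37*13 + 156) = 1/(481 + 156) = 1/637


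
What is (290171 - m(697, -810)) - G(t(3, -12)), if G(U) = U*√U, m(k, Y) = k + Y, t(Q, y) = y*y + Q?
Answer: 290284 - 1029*√3 ≈ 2.8850e+5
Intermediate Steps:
t(Q, y) = Q + y² (t(Q, y) = y² + Q = Q + y²)
m(k, Y) = Y + k
G(U) = U^(3/2)
(290171 - m(697, -810)) - G(t(3, -12)) = (290171 - (-810 + 697)) - (3 + (-12)²)^(3/2) = (290171 - 1*(-113)) - (3 + 144)^(3/2) = (290171 + 113) - 147^(3/2) = 290284 - 1029*√3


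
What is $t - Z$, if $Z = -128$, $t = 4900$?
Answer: $5028$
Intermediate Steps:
$t - Z = 4900 - -128 = 4900 + 128 = 5028$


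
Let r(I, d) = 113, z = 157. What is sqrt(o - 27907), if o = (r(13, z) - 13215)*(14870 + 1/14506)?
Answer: I*sqrt(10250525361288226)/7253 ≈ 13959.0*I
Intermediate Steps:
o = -1413078351771/7253 (o = (113 - 13215)*(14870 + 1/14506) = -13102*(14870 + 1/14506) = -13102*215704221/14506 = -1413078351771/7253 ≈ -1.9483e+8)
sqrt(o - 27907) = sqrt(-1413078351771/7253 - 27907) = sqrt(-1413280761242/7253) = I*sqrt(10250525361288226)/7253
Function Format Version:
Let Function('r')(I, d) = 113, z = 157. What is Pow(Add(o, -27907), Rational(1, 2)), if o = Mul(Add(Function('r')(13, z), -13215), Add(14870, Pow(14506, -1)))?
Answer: Mul(Rational(1, 7253), I, Pow(10250525361288226, Rational(1, 2))) ≈ Mul(13959., I)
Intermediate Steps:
o = Rational(-1413078351771, 7253) (o = Mul(Add(113, -13215), Add(14870, Pow(14506, -1))) = Mul(-13102, Add(14870, Rational(1, 14506))) = Mul(-13102, Rational(215704221, 14506)) = Rational(-1413078351771, 7253) ≈ -1.9483e+8)
Pow(Add(o, -27907), Rational(1, 2)) = Pow(Add(Rational(-1413078351771, 7253), -27907), Rational(1, 2)) = Pow(Rational(-1413280761242, 7253), Rational(1, 2)) = Mul(Rational(1, 7253), I, Pow(10250525361288226, Rational(1, 2)))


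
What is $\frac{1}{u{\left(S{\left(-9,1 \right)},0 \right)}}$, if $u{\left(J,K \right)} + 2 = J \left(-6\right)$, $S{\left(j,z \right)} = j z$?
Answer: $\frac{1}{52} \approx 0.019231$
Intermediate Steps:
$u{\left(J,K \right)} = -2 - 6 J$ ($u{\left(J,K \right)} = -2 + J \left(-6\right) = -2 - 6 J$)
$\frac{1}{u{\left(S{\left(-9,1 \right)},0 \right)}} = \frac{1}{-2 - 6 \left(\left(-9\right) 1\right)} = \frac{1}{-2 - -54} = \frac{1}{-2 + 54} = \frac{1}{52}$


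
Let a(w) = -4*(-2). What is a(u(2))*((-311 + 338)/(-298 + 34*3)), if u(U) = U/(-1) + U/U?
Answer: -54/49 ≈ -1.1020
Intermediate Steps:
u(U) = 1 - U (u(U) = U*(-1) + 1 = -U + 1 = 1 - U)
a(w) = 8
a(u(2))*((-311 + 338)/(-298 + 34*3)) = 8*((-311 + 338)/(-298 + 34*3)) = 8*(27/(-298 + 102)) = 8*(27/(-196)) = 8*(27*(-1/196)) = 8*(-27/196) = -54/49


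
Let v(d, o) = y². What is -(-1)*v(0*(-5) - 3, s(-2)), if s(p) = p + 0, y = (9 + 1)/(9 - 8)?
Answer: 100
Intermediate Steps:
y = 10 (y = 10/1 = 10*1 = 10)
s(p) = p
v(d, o) = 100 (v(d, o) = 10² = 100)
-(-1)*v(0*(-5) - 3, s(-2)) = -(-1)*100 = -1*(-100) = 100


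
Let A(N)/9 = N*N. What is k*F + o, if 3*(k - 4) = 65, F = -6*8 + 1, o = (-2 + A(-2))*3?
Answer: -3313/3 ≈ -1104.3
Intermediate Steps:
A(N) = 9*N² (A(N) = 9*(N*N) = 9*N²)
o = 102 (o = (-2 + 9*(-2)²)*3 = (-2 + 9*4)*3 = (-2 + 36)*3 = 34*3 = 102)
F = -47 (F = -48 + 1 = -47)
k = 77/3 (k = 4 + (⅓)*65 = 4 + 65/3 = 77/3 ≈ 25.667)
k*F + o = (77/3)*(-47) + 102 = -3619/3 + 102 = -3313/3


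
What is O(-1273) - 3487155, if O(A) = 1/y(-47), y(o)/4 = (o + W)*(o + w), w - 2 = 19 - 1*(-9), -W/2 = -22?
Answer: -711379619/204 ≈ -3.4872e+6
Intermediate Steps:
W = 44 (W = -2*(-22) = 44)
w = 30 (w = 2 + (19 - 1*(-9)) = 2 + (19 + 9) = 2 + 28 = 30)
y(o) = 4*(30 + o)*(44 + o) (y(o) = 4*((o + 44)*(o + 30)) = 4*((44 + o)*(30 + o)) = 4*((30 + o)*(44 + o)) = 4*(30 + o)*(44 + o))
O(A) = 1/204 (O(A) = 1/(5280 + 4*(-47)² + 296*(-47)) = 1/(5280 + 4*2209 - 13912) = 1/(5280 + 8836 - 13912) = 1/204)
O(-1273) - 3487155 = 1/204 - 3487155 = -711379619/204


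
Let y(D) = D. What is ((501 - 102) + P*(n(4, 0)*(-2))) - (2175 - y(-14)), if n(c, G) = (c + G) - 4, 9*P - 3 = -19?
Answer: -1790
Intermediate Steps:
P = -16/9 (P = ⅓ + (⅑)*(-19) = ⅓ - 19/9 = -16/9 ≈ -1.7778)
n(c, G) = -4 + G + c (n(c, G) = (G + c) - 4 = -4 + G + c)
((501 - 102) + P*(n(4, 0)*(-2))) - (2175 - y(-14)) = ((501 - 102) - 16*(-4 + 0 + 4)*(-2)/9) - (2175 - 1*(-14)) = (399 - 0*(-2)) - (2175 + 14) = (399 - 16/9*0) - 1*2189 = (399 + 0) - 2189 = 399 - 2189 = -1790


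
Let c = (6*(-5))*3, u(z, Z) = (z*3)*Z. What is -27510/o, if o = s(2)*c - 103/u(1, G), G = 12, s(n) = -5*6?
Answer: -141480/13871 ≈ -10.200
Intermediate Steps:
s(n) = -30
u(z, Z) = 3*Z*z (u(z, Z) = (3*z)*Z = 3*Z*z)
c = -90 (c = -30*3 = -90)
o = 97097/36 (o = -30*(-90) - 103/(3*12*1) = 2700 - 103/36 = 97097/36 ≈ 2697.1)
-27510/o = -27510/97097/36 = -27510*36/97097 = -141480/13871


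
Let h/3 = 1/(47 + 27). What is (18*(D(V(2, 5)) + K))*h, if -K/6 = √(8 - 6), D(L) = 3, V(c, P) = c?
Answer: 81/37 - 162*√2/37 ≈ -4.0028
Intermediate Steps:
K = -6*√2 (K = -6*√(8 - 6) = -6*√2 ≈ -8.4853)
h = 3/74 (h = 3/(47 + 27) = 3/74 ≈ 0.040541)
(18*(D(V(2, 5)) + K))*h = (18*(3 - 6*√2))*(3/74) = (54 - 108*√2)*(3/74) = 81/37 - 162*√2/37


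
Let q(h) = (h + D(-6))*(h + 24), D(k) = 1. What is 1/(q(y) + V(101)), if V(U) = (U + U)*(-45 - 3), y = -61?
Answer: -1/7476 ≈ -0.00013376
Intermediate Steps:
q(h) = (1 + h)*(24 + h) (q(h) = (h + 1)*(h + 24) = (1 + h)*(24 + h))
V(U) = -96*U (V(U) = (2*U)*(-48) = -96*U)
1/(q(y) + V(101)) = 1/((24 + (-61)² + 25*(-61)) - 96*101) = 1/((24 + 3721 - 1525) - 9696) = 1/(2220 - 9696) = 1/(-7476) = -1/7476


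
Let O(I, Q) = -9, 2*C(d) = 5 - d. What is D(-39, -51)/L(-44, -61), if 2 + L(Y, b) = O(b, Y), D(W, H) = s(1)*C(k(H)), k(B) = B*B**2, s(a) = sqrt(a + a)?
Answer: -66328*sqrt(2)/11 ≈ -8527.5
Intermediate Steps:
s(a) = sqrt(2)*sqrt(a) (s(a) = sqrt(2*a) = sqrt(2)*sqrt(a))
k(B) = B**3
C(d) = 5/2 - d/2 (C(d) = (5 - d)/2 = 5/2 - d/2)
D(W, H) = sqrt(2)*(5/2 - H**3/2) (D(W, H) = (sqrt(2)*sqrt(1))*(5/2 - H**3/2) = (sqrt(2)*1)*(5/2 - H**3/2) = sqrt(2)*(5/2 - H**3/2))
L(Y, b) = -11 (L(Y, b) = -2 - 9 = -11)
D(-39, -51)/L(-44, -61) = (sqrt(2)*(5 - 1*(-51)**3)/2)/(-11) = (sqrt(2)*(5 - 1*(-132651))/2)*(-1/11) = (sqrt(2)*(5 + 132651)/2)*(-1/11) = ((1/2)*sqrt(2)*132656)*(-1/11) = (66328*sqrt(2))*(-1/11) = -66328*sqrt(2)/11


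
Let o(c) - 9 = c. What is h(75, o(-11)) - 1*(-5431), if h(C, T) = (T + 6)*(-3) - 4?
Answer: 5415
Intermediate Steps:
o(c) = 9 + c
h(C, T) = -22 - 3*T (h(C, T) = (6 + T)*(-3) - 4 = (-18 - 3*T) - 4 = -22 - 3*T)
h(75, o(-11)) - 1*(-5431) = (-22 - 3*(9 - 11)) - 1*(-5431) = (-22 - 3*(-2)) + 5431 = (-22 + 6) + 5431 = -16 + 5431 = 5415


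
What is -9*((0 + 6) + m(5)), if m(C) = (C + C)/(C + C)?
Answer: -63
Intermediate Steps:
m(C) = 1 (m(C) = (2*C)/((2*C)) = (2*C)*(1/(2*C)) = 1)
-9*((0 + 6) + m(5)) = -9*((0 + 6) + 1) = -9*(6 + 1) = -9*7 = -63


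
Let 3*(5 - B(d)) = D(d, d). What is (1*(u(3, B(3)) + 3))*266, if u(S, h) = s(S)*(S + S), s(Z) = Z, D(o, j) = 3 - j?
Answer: 5586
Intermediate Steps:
B(d) = 4 + d/3 (B(d) = 5 - (3 - d)/3 = 5 + (-1 + d/3) = 4 + d/3)
u(S, h) = 2*S² (u(S, h) = S*(S + S) = S*(2*S) = 2*S²)
(1*(u(3, B(3)) + 3))*266 = (1*(2*3² + 3))*266 = (1*(2*9 + 3))*266 = (1*(18 + 3))*266 = (1*21)*266 = 21*266 = 5586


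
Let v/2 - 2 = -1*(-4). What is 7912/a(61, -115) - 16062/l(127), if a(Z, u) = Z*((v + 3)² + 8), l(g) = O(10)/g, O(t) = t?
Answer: -14496325021/71065 ≈ -2.0399e+5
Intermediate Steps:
v = 12 (v = 4 + 2*(-1*(-4)) = 4 + 2*4 = 4 + 8 = 12)
l(g) = 10/g
a(Z, u) = 233*Z (a(Z, u) = Z*((12 + 3)² + 8) = Z*(15² + 8) = Z*(225 + 8) = Z*233 = 233*Z)
7912/a(61, -115) - 16062/l(127) = 7912/((233*61)) - 16062/(10/127) = 7912/14213 - 16062/(10*(1/127)) = 7912*(1/14213) - 16062/10/127 = 7912/14213 - 16062*127/10 = 7912/14213 - 1019937/5 = -14496325021/71065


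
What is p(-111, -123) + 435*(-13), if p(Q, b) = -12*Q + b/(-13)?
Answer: -56076/13 ≈ -4313.5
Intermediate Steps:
p(Q, b) = -12*Q - b/13
p(-111, -123) + 435*(-13) = (-12*(-111) - 1/13*(-123)) + 435*(-13) = (1332 + 123/13) - 5655 = 17439/13 - 5655 = -56076/13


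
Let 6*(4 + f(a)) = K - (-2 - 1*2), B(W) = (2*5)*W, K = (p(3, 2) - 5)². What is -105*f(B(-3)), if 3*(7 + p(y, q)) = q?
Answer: -17080/9 ≈ -1897.8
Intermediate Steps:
p(y, q) = -7 + q/3
K = 1156/9 (K = ((-7 + (⅓)*2) - 5)² = ((-7 + ⅔) - 5)² = (-19/3 - 5)² = (-34/3)² = 1156/9 ≈ 128.44)
B(W) = 10*W
f(a) = 488/27 (f(a) = -4 + (1156/9 - (-2 - 1*2))/6 = -4 + (1156/9 - (-2 - 2))/6 = -4 + (1156/9 - 1*(-4))/6 = -4 + (1156/9 + 4)/6 = -4 + (⅙)*(1192/9) = -4 + 596/27 = 488/27)
-105*f(B(-3)) = -105*488/27 = -17080/9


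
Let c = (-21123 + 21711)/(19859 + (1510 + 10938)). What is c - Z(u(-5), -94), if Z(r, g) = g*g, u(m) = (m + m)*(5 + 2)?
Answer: -95154688/10769 ≈ -8836.0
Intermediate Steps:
c = 196/10769 (c = 588/(19859 + 12448) = 588/32307 = 588*(1/32307) = 196/10769 ≈ 0.018200)
u(m) = 14*m (u(m) = (2*m)*7 = 14*m)
Z(r, g) = g²
c - Z(u(-5), -94) = 196/10769 - 1*(-94)² = 196/10769 - 1*8836 = 196/10769 - 8836 = -95154688/10769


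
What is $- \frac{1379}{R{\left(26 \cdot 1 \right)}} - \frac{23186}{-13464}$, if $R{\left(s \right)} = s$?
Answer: $- \frac{4491005}{87516} \approx -51.316$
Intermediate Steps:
$- \frac{1379}{R{\left(26 \cdot 1 \right)}} - \frac{23186}{-13464} = - \frac{1379}{26 \cdot 1} - \frac{23186}{-13464} = - \frac{1379}{26} - - \frac{11593}{6732} = \left(-1379\right) \frac{1}{26} + \frac{11593}{6732} = - \frac{1379}{26} + \frac{11593}{6732} = - \frac{4491005}{87516}$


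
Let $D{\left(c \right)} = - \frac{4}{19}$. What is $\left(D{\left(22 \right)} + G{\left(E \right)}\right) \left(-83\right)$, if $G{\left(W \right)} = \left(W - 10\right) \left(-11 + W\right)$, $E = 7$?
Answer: $- \frac{18592}{19} \approx -978.53$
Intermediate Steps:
$D{\left(c \right)} = - \frac{4}{19}$ ($D{\left(c \right)} = \left(-4\right) \frac{1}{19} = - \frac{4}{19}$)
$G{\left(W \right)} = \left(-11 + W\right) \left(-10 + W\right)$ ($G{\left(W \right)} = \left(-10 + W\right) \left(-11 + W\right) = \left(-11 + W\right) \left(-10 + W\right)$)
$\left(D{\left(22 \right)} + G{\left(E \right)}\right) \left(-83\right) = \left(- \frac{4}{19} + \left(110 + 7^{2} - 147\right)\right) \left(-83\right) = \left(- \frac{4}{19} + \left(110 + 49 - 147\right)\right) \left(-83\right) = \left(- \frac{4}{19} + 12\right) \left(-83\right) = \frac{224}{19} \left(-83\right) = - \frac{18592}{19}$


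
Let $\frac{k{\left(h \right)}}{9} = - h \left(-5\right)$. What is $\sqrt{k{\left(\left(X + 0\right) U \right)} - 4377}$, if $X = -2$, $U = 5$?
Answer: $i \sqrt{4827} \approx 69.477 i$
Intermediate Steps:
$k{\left(h \right)} = 45 h$ ($k{\left(h \right)} = 9 - h \left(-5\right) = 9 \cdot 5 h = 45 h$)
$\sqrt{k{\left(\left(X + 0\right) U \right)} - 4377} = \sqrt{45 \left(-2 + 0\right) 5 - 4377} = \sqrt{45 \left(\left(-2\right) 5\right) - 4377} = \sqrt{45 \left(-10\right) - 4377} = \sqrt{-450 - 4377} = \sqrt{-4827} = i \sqrt{4827}$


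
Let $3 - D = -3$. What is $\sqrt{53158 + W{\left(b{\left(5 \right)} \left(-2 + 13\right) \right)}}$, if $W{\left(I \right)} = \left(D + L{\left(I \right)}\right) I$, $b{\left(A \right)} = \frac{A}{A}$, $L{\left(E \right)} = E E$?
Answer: $\sqrt{54555} \approx 233.57$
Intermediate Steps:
$L{\left(E \right)} = E^{2}$
$D = 6$ ($D = 3 - -3 = 3 + 3 = 6$)
$b{\left(A \right)} = 1$
$W{\left(I \right)} = I \left(6 + I^{2}\right)$ ($W{\left(I \right)} = \left(6 + I^{2}\right) I = I \left(6 + I^{2}\right)$)
$\sqrt{53158 + W{\left(b{\left(5 \right)} \left(-2 + 13\right) \right)}} = \sqrt{53158 + 1 \left(-2 + 13\right) \left(6 + \left(1 \left(-2 + 13\right)\right)^{2}\right)} = \sqrt{53158 + 1 \cdot 11 \left(6 + \left(1 \cdot 11\right)^{2}\right)} = \sqrt{53158 + 11 \left(6 + 11^{2}\right)} = \sqrt{53158 + 11 \left(6 + 121\right)} = \sqrt{53158 + 11 \cdot 127} = \sqrt{53158 + 1397} = \sqrt{54555}$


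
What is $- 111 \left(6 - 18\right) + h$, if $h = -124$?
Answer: $1208$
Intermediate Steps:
$- 111 \left(6 - 18\right) + h = - 111 \left(6 - 18\right) - 124 = \left(-111\right) \left(-12\right) - 124 = 1332 - 124 = 1208$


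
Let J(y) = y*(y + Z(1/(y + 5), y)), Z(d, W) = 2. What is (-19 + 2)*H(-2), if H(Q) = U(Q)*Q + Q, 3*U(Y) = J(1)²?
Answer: 136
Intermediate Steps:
J(y) = y*(2 + y) (J(y) = y*(y + 2) = y*(2 + y))
U(Y) = 3 (U(Y) = (1*(2 + 1))²/3 = (1*3)²/3 = (⅓)*3² = (⅓)*9 = 3)
H(Q) = 4*Q (H(Q) = 3*Q + Q = 4*Q)
(-19 + 2)*H(-2) = (-19 + 2)*(4*(-2)) = -17*(-8) = 136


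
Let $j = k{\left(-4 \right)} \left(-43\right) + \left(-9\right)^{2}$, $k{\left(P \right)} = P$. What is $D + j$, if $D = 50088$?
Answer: $50341$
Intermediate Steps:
$j = 253$ ($j = \left(-4\right) \left(-43\right) + \left(-9\right)^{2} = 172 + 81 = 253$)
$D + j = 50088 + 253 = 50341$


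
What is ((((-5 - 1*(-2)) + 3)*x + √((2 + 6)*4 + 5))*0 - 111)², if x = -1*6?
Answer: 12321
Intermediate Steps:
x = -6
((((-5 - 1*(-2)) + 3)*x + √((2 + 6)*4 + 5))*0 - 111)² = ((((-5 - 1*(-2)) + 3)*(-6) + √((2 + 6)*4 + 5))*0 - 111)² = ((((-5 + 2) + 3)*(-6) + √(8*4 + 5))*0 - 111)² = (((-3 + 3)*(-6) + √(32 + 5))*0 - 111)² = ((0*(-6) + √37)*0 - 111)² = ((0 + √37)*0 - 111)² = (√37*0 - 111)² = (0 - 111)² = (-111)² = 12321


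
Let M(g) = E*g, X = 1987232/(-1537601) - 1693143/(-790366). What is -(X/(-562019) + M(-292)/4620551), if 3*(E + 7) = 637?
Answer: 9451347137097731008687/728273606242067425962474 ≈ 0.012978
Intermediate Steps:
E = 616/3 (E = -7 + (1/3)*637 = -7 + 637/3 = 616/3 ≈ 205.33)
X = 79441366387/93482119382 (X = 1987232*(-1/1537601) - 1693143*(-1/790366) = -152864/118277 + 1693143/790366 = 79441366387/93482119382 ≈ 0.84980)
M(g) = 616*g/3
-(X/(-562019) + M(-292)/4620551) = -((79441366387/93482119382)/(-562019) + ((616/3)*(-292))/4620551) = -((79441366387/93482119382)*(-1/562019) - 179872/3*1/4620551) = -(-79441366387/52538727252952258 - 179872/13861653) = -1*(-9451347137097731008687/728273606242067425962474) = 9451347137097731008687/728273606242067425962474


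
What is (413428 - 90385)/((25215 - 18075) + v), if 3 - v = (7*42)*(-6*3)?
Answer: 107681/4145 ≈ 25.979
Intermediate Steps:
v = 5295 (v = 3 - 7*42*(-6*3) = 3 - 294*(-18) = 3 - 1*(-5292) = 3 + 5292 = 5295)
(413428 - 90385)/((25215 - 18075) + v) = (413428 - 90385)/((25215 - 18075) + 5295) = 323043/(7140 + 5295) = 323043/12435 = 323043*(1/12435) = 107681/4145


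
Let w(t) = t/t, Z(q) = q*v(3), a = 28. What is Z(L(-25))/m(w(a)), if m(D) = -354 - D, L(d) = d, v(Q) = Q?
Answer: 15/71 ≈ 0.21127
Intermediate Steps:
Z(q) = 3*q (Z(q) = q*3 = 3*q)
w(t) = 1
Z(L(-25))/m(w(a)) = (3*(-25))/(-354 - 1*1) = -75/(-354 - 1) = -75/(-355) = -75*(-1/355) = 15/71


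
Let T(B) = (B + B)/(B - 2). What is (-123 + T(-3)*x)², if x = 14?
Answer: 281961/25 ≈ 11278.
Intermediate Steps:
T(B) = 2*B/(-2 + B) (T(B) = (2*B)/(-2 + B) = 2*B/(-2 + B))
(-123 + T(-3)*x)² = (-123 + (2*(-3)/(-2 - 3))*14)² = (-123 + (2*(-3)/(-5))*14)² = (-123 + (2*(-3)*(-⅕))*14)² = (-123 + (6/5)*14)² = (-123 + 84/5)² = (-531/5)² = 281961/25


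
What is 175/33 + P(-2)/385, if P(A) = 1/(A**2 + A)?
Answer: 12253/2310 ≈ 5.3043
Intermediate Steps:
P(A) = 1/(A + A**2)
175/33 + P(-2)/385 = 175/33 + (1/((-2)*(1 - 2)))/385 = 175*(1/33) - 1/2/(-1)*(1/385) = 175/33 - 1/2*(-1)*(1/385) = 175/33 + (1/2)*(1/385) = 175/33 + 1/770 = 12253/2310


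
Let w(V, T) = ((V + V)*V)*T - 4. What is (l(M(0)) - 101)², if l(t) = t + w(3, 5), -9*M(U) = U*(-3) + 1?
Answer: 18496/81 ≈ 228.35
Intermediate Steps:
w(V, T) = -4 + 2*T*V² (w(V, T) = ((2*V)*V)*T - 4 = (2*V²)*T - 4 = 2*T*V² - 4 = -4 + 2*T*V²)
M(U) = -⅑ + U/3 (M(U) = -(U*(-3) + 1)/9 = -(-3*U + 1)/9 = -(1 - 3*U)/9 = -⅑ + U/3)
l(t) = 86 + t (l(t) = t + (-4 + 2*5*3²) = t + (-4 + 2*5*9) = t + (-4 + 90) = t + 86 = 86 + t)
(l(M(0)) - 101)² = ((86 + (-⅑ + (⅓)*0)) - 101)² = ((86 + (-⅑ + 0)) - 101)² = ((86 - ⅑) - 101)² = (773/9 - 101)² = (-136/9)² = 18496/81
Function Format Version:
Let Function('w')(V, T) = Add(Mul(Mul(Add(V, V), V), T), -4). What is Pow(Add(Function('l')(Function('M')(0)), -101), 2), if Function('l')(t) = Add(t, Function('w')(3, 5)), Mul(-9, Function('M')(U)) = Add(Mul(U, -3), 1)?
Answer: Rational(18496, 81) ≈ 228.35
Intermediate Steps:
Function('w')(V, T) = Add(-4, Mul(2, T, Pow(V, 2))) (Function('w')(V, T) = Add(Mul(Mul(Mul(2, V), V), T), -4) = Add(Mul(Mul(2, Pow(V, 2)), T), -4) = Add(Mul(2, T, Pow(V, 2)), -4) = Add(-4, Mul(2, T, Pow(V, 2))))
Function('M')(U) = Add(Rational(-1, 9), Mul(Rational(1, 3), U)) (Function('M')(U) = Mul(Rational(-1, 9), Add(Mul(U, -3), 1)) = Mul(Rational(-1, 9), Add(Mul(-3, U), 1)) = Mul(Rational(-1, 9), Add(1, Mul(-3, U))) = Add(Rational(-1, 9), Mul(Rational(1, 3), U)))
Function('l')(t) = Add(86, t) (Function('l')(t) = Add(t, Add(-4, Mul(2, 5, Pow(3, 2)))) = Add(t, Add(-4, Mul(2, 5, 9))) = Add(t, Add(-4, 90)) = Add(t, 86) = Add(86, t))
Pow(Add(Function('l')(Function('M')(0)), -101), 2) = Pow(Add(Add(86, Add(Rational(-1, 9), Mul(Rational(1, 3), 0))), -101), 2) = Pow(Add(Add(86, Add(Rational(-1, 9), 0)), -101), 2) = Pow(Add(Add(86, Rational(-1, 9)), -101), 2) = Pow(Add(Rational(773, 9), -101), 2) = Pow(Rational(-136, 9), 2) = Rational(18496, 81)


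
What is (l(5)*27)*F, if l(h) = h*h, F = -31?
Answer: -20925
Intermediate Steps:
l(h) = h**2
(l(5)*27)*F = (5**2*27)*(-31) = (25*27)*(-31) = 675*(-31) = -20925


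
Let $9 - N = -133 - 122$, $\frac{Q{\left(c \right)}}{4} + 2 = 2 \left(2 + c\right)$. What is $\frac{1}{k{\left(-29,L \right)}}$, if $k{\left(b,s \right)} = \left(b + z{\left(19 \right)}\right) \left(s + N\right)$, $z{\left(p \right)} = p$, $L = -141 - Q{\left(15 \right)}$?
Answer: $\frac{1}{50} \approx 0.02$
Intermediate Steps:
$Q{\left(c \right)} = 8 + 8 c$ ($Q{\left(c \right)} = -8 + 4 \cdot 2 \left(2 + c\right) = -8 + 4 \left(4 + 2 c\right) = -8 + \left(16 + 8 c\right) = 8 + 8 c$)
$L = -269$ ($L = -141 - \left(8 + 8 \cdot 15\right) = -141 - \left(8 + 120\right) = -141 - 128 = -269$)
$N = 264$ ($N = 9 - \left(-133 - 122\right) = 9 - -255 = 9 + 255 = 264$)
$k{\left(b,s \right)} = \left(19 + b\right) \left(264 + s\right)$ ($k{\left(b,s \right)} = \left(b + 19\right) \left(s + 264\right) = \left(19 + b\right) \left(264 + s\right)$)
$\frac{1}{k{\left(-29,L \right)}} = \frac{1}{5016 + 19 \left(-269\right) + 264 \left(-29\right) - -7801} = \frac{1}{5016 - 5111 - 7656 + 7801} = \frac{1}{50}$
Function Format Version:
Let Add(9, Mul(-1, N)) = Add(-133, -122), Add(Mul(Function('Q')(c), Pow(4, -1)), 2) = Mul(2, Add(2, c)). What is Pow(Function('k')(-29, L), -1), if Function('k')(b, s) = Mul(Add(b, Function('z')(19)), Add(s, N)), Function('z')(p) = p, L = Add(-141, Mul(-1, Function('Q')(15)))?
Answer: Rational(1, 50) ≈ 0.020000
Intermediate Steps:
Function('Q')(c) = Add(8, Mul(8, c)) (Function('Q')(c) = Add(-8, Mul(4, Mul(2, Add(2, c)))) = Add(-8, Mul(4, Add(4, Mul(2, c)))) = Add(-8, Add(16, Mul(8, c))) = Add(8, Mul(8, c)))
L = -269 (L = Add(-141, Mul(-1, Add(8, Mul(8, 15)))) = Add(-141, Mul(-1, Add(8, 120))) = Add(-141, Mul(-1, 128)) = Add(-141, -128) = -269)
N = 264 (N = Add(9, Mul(-1, Add(-133, -122))) = Add(9, Mul(-1, -255)) = Add(9, 255) = 264)
Function('k')(b, s) = Mul(Add(19, b), Add(264, s)) (Function('k')(b, s) = Mul(Add(b, 19), Add(s, 264)) = Mul(Add(19, b), Add(264, s)))
Pow(Function('k')(-29, L), -1) = Pow(Add(5016, Mul(19, -269), Mul(264, -29), Mul(-29, -269)), -1) = Pow(Add(5016, -5111, -7656, 7801), -1) = Pow(50, -1) = Rational(1, 50)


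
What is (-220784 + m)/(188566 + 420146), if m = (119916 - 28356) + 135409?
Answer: 6185/608712 ≈ 0.010161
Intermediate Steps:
m = 226969 (m = 91560 + 135409 = 226969)
(-220784 + m)/(188566 + 420146) = (-220784 + 226969)/(188566 + 420146) = 6185/608712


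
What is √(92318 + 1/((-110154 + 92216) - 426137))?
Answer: √728214005825787/88815 ≈ 303.84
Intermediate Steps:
√(92318 + 1/((-110154 + 92216) - 426137)) = √(92318 + 1/(-17938 - 426137)) = √(92318 + 1/(-444075)) = √(92318 - 1/444075) = √(40996115849/444075) = √728214005825787/88815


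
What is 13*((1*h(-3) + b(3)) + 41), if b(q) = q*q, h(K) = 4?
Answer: 702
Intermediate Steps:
b(q) = q²
13*((1*h(-3) + b(3)) + 41) = 13*((1*4 + 3²) + 41) = 13*((4 + 9) + 41) = 13*(13 + 41) = 13*54 = 702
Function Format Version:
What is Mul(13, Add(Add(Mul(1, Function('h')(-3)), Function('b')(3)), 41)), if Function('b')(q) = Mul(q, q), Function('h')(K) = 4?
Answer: 702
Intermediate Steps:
Function('b')(q) = Pow(q, 2)
Mul(13, Add(Add(Mul(1, Function('h')(-3)), Function('b')(3)), 41)) = Mul(13, Add(Add(Mul(1, 4), Pow(3, 2)), 41)) = Mul(13, Add(Add(4, 9), 41)) = Mul(13, Add(13, 41)) = Mul(13, 54) = 702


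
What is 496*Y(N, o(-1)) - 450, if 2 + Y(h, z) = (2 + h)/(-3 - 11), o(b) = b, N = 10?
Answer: -13070/7 ≈ -1867.1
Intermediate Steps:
Y(h, z) = -15/7 - h/14 (Y(h, z) = -2 + (2 + h)/(-3 - 11) = -2 + (2 + h)/(-14) = -2 + (2 + h)*(-1/14) = -2 + (-1/7 - h/14) = -15/7 - h/14)
496*Y(N, o(-1)) - 450 = 496*(-15/7 - 1/14*10) - 450 = 496*(-15/7 - 5/7) - 450 = 496*(-20/7) - 450 = -9920/7 - 450 = -13070/7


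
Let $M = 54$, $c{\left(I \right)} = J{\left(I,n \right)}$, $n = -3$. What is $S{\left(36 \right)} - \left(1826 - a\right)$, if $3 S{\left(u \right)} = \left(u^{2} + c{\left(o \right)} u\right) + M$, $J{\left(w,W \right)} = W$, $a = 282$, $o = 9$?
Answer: $-1130$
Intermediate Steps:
$c{\left(I \right)} = -3$
$S{\left(u \right)} = 18 - u + \frac{u^{2}}{3}$ ($S{\left(u \right)} = \frac{\left(u^{2} - 3 u\right) + 54}{3} = \frac{54 + u^{2} - 3 u}{3} = 18 - u + \frac{u^{2}}{3}$)
$S{\left(36 \right)} - \left(1826 - a\right) = \left(18 - 36 + \frac{36^{2}}{3}\right) - \left(1826 - 282\right) = \left(18 - 36 + \frac{1}{3} \cdot 1296\right) - \left(1826 - 282\right) = \left(18 - 36 + 432\right) - 1544 = 414 - 1544 = -1130$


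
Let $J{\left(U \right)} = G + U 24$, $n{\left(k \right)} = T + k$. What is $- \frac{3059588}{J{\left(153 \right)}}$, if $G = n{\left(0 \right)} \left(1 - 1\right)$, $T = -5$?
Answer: $- \frac{764897}{918} \approx -833.22$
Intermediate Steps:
$n{\left(k \right)} = -5 + k$
$G = 0$ ($G = \left(-5 + 0\right) \left(1 - 1\right) = \left(-5\right) 0 = 0$)
$J{\left(U \right)} = 24 U$ ($J{\left(U \right)} = 0 + U 24 = 0 + 24 U = 24 U$)
$- \frac{3059588}{J{\left(153 \right)}} = - \frac{3059588}{24 \cdot 153} = - \frac{3059588}{3672} = \left(-3059588\right) \frac{1}{3672} = - \frac{764897}{918}$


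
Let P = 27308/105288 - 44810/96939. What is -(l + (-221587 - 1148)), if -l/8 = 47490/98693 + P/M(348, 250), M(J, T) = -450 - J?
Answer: 532872553863908635897/2392364646592893 ≈ 2.2274e+5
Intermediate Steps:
P = -172562089/850542786 (P = 27308*(1/105288) - 44810*1/96939 = 6827/26322 - 44810/96939 = -172562089/850542786 ≈ -0.20288)
l = -9214305040613542/2392364646592893 (l = -8*(47490/98693 - 172562089/(850542786*(-450 - 1*348))) = -8*(47490*(1/98693) - 172562089/(850542786*(-450 - 348))) = -8*(47490/98693 - 172562089/850542786/(-798)) = -8*(47490/98693 - 172562089/850542786*(-1/798)) = -8*(47490/98693 + 24651727/96961877604) = -8*4607152520306771/9569458586371572 = -9214305040613542/2392364646592893 ≈ -3.8515)
-(l + (-221587 - 1148)) = -(-9214305040613542/2392364646592893 + (-221587 - 1148)) = -(-9214305040613542/2392364646592893 - 222735) = -1*(-532872553863908635897/2392364646592893) = 532872553863908635897/2392364646592893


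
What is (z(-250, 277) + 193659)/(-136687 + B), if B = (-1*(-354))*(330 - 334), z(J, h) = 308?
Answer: -193967/138103 ≈ -1.4045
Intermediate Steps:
B = -1416 (B = 354*(-4) = -1416)
(z(-250, 277) + 193659)/(-136687 + B) = (308 + 193659)/(-136687 - 1416) = 193967/(-138103) = 193967*(-1/138103) = -193967/138103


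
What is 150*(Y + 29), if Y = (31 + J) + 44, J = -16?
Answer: 13200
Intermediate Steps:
Y = 59 (Y = (31 - 16) + 44 = 15 + 44 = 59)
150*(Y + 29) = 150*(59 + 29) = 150*88 = 13200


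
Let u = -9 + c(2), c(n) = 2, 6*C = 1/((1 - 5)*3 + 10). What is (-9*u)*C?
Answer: -21/4 ≈ -5.2500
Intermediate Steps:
C = -1/12 (C = 1/(6*((1 - 5)*3 + 10)) = 1/(6*(-4*3 + 10)) = 1/(6*(-12 + 10)) = (1/6)/(-2) = (1/6)*(-1/2) = -1/12 ≈ -0.083333)
u = -7 (u = -9 + 2 = -7)
(-9*u)*C = -9*(-7)*(-1/12) = 63*(-1/12) = -21/4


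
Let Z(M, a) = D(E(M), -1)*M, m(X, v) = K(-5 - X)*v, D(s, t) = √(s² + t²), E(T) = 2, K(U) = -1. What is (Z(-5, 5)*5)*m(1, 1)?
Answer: 25*√5 ≈ 55.902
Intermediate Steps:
m(X, v) = -v
Z(M, a) = M*√5 (Z(M, a) = √(2² + (-1)²)*M = √(4 + 1)*M = √5*M = M*√5)
(Z(-5, 5)*5)*m(1, 1) = (-5*√5*5)*(-1*1) = -25*√5*(-1) = 25*√5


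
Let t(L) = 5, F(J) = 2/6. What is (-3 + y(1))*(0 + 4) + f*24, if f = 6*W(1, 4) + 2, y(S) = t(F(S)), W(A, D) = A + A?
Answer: 344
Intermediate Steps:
W(A, D) = 2*A
F(J) = 1/3 (F(J) = 2*(1/6) = 1/3)
y(S) = 5
f = 14 (f = 6*(2*1) + 2 = 6*2 + 2 = 12 + 2 = 14)
(-3 + y(1))*(0 + 4) + f*24 = (-3 + 5)*(0 + 4) + 14*24 = 2*4 + 336 = 8 + 336 = 344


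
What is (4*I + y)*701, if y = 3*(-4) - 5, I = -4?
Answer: -23133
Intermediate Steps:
y = -17 (y = -12 - 5 = -17)
(4*I + y)*701 = (4*(-4) - 17)*701 = (-16 - 17)*701 = -33*701 = -23133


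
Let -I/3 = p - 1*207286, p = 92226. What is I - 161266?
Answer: 183914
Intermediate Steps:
I = 345180 (I = -3*(92226 - 1*207286) = -3*(92226 - 207286) = -3*(-115060) = 345180)
I - 161266 = 345180 - 161266 = 183914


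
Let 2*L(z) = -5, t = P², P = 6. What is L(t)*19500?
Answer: -48750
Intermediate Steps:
t = 36 (t = 6² = 36)
L(z) = -5/2 (L(z) = (½)*(-5) = -5/2)
L(t)*19500 = -5/2*19500 = -48750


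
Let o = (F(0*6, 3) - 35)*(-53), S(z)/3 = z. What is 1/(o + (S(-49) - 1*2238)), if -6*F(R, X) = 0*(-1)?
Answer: -1/530 ≈ -0.0018868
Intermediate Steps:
S(z) = 3*z
F(R, X) = 0 (F(R, X) = -0*(-1) = -⅙*0 = 0)
o = 1855 (o = (0 - 35)*(-53) = -35*(-53) = 1855)
1/(o + (S(-49) - 1*2238)) = 1/(1855 + (3*(-49) - 1*2238)) = 1/(1855 + (-147 - 2238)) = 1/(1855 - 2385) = 1/(-530) = -1/530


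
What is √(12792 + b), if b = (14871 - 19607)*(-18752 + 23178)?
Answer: 2*I*√5237186 ≈ 4577.0*I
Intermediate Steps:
b = -20961536 (b = -4736*4426 = -20961536)
√(12792 + b) = √(12792 - 20961536) = √(-20948744) = 2*I*√5237186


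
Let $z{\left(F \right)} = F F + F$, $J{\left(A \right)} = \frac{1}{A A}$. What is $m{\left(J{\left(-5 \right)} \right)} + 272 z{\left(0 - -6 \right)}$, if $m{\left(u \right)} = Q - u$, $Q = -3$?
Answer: $\frac{285524}{25} \approx 11421.0$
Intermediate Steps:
$J{\left(A \right)} = \frac{1}{A^{2}}$
$z{\left(F \right)} = F + F^{2}$ ($z{\left(F \right)} = F^{2} + F = F + F^{2}$)
$m{\left(u \right)} = -3 - u$
$m{\left(J{\left(-5 \right)} \right)} + 272 z{\left(0 - -6 \right)} = \left(-3 - \frac{1}{25}\right) + 272 \left(0 - -6\right) \left(1 + \left(0 - -6\right)\right) = \left(-3 - \frac{1}{25}\right) + 272 \left(0 + 6\right) \left(1 + \left(0 + 6\right)\right) = \left(-3 - \frac{1}{25}\right) + 272 \cdot 6 \left(1 + 6\right) = - \frac{76}{25} + 272 \cdot 6 \cdot 7 = - \frac{76}{25} + 272 \cdot 42 = - \frac{76}{25} + 11424 = \frac{285524}{25}$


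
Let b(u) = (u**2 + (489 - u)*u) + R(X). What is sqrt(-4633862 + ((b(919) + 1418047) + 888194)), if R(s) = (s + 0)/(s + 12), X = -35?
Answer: I*sqrt(993582865)/23 ≈ 1370.5*I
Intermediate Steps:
R(s) = s/(12 + s)
b(u) = 35/23 + u**2 + u*(489 - u) (b(u) = (u**2 + (489 - u)*u) - 35/(12 - 35) = (u**2 + u*(489 - u)) - 35/(-23) = (u**2 + u*(489 - u)) - 35*(-1/23) = (u**2 + u*(489 - u)) + 35/23 = 35/23 + u**2 + u*(489 - u))
sqrt(-4633862 + ((b(919) + 1418047) + 888194)) = sqrt(-4633862 + (((35/23 + 489*919) + 1418047) + 888194)) = sqrt(-4633862 + (((35/23 + 449391) + 1418047) + 888194)) = sqrt(-4633862 + ((10336028/23 + 1418047) + 888194)) = sqrt(-4633862 + (42951109/23 + 888194)) = sqrt(-4633862 + 63379571/23) = sqrt(-43199255/23) = I*sqrt(993582865)/23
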